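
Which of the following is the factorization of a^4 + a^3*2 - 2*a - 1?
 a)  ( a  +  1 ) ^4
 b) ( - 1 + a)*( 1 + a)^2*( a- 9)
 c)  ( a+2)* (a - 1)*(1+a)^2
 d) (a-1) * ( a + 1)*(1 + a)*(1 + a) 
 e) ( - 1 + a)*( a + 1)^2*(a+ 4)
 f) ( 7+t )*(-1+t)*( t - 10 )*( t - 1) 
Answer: d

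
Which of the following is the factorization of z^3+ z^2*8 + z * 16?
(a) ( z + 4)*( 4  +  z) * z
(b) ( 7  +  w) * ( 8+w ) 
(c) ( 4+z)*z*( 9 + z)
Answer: a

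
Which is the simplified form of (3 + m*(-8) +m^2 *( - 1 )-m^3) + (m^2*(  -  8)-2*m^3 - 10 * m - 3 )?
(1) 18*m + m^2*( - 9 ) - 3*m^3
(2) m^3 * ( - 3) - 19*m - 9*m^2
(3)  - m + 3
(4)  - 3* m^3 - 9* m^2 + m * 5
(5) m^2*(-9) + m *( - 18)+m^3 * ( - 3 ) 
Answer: 5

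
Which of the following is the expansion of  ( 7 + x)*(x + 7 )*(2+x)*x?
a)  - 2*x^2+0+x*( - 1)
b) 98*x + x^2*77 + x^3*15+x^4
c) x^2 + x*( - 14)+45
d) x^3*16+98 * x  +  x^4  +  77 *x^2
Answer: d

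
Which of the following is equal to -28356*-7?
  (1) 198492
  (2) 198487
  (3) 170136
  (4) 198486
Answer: 1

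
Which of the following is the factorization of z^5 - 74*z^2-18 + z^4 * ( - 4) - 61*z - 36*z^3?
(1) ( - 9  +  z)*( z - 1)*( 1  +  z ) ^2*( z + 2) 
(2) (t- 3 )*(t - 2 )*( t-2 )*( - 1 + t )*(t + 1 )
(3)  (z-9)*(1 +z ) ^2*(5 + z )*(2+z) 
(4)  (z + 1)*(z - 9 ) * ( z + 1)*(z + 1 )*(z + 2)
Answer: 4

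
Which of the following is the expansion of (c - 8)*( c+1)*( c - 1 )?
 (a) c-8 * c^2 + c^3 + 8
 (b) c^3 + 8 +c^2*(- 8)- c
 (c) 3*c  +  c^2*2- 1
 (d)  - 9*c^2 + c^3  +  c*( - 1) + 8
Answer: b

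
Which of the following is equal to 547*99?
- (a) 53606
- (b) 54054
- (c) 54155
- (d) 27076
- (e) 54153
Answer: e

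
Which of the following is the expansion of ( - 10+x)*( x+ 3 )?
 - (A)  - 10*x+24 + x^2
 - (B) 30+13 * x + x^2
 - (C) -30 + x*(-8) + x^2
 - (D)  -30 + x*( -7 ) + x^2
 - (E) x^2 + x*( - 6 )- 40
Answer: D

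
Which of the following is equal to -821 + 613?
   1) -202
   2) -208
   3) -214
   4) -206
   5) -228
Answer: 2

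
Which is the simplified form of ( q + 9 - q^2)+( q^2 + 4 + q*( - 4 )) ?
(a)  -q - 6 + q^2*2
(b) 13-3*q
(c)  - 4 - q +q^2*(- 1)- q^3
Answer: b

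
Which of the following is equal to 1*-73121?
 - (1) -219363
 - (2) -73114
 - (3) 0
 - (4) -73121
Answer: 4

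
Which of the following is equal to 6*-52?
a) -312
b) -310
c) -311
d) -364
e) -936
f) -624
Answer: a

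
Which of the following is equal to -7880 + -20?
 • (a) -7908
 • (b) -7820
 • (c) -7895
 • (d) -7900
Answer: d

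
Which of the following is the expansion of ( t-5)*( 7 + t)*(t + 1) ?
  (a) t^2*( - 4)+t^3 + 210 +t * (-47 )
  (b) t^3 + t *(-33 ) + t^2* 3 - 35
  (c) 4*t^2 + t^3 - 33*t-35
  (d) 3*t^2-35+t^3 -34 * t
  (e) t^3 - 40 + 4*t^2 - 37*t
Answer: b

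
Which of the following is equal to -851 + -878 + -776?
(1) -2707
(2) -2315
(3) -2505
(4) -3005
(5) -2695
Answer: 3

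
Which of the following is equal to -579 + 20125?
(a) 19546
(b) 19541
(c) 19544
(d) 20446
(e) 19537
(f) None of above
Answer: a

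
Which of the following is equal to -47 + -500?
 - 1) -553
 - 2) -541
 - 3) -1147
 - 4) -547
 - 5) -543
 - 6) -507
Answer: 4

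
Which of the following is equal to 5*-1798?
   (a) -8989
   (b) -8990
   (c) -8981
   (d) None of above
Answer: b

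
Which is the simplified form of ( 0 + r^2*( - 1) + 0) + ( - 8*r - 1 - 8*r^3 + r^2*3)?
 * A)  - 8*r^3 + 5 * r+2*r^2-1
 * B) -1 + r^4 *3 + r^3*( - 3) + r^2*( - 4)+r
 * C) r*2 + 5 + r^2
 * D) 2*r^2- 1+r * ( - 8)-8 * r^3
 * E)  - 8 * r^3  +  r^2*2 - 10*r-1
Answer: D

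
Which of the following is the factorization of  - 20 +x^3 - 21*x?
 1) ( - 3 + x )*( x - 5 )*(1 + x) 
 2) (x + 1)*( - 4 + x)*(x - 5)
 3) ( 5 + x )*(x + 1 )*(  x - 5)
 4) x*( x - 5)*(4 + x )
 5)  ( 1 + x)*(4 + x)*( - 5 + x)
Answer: 5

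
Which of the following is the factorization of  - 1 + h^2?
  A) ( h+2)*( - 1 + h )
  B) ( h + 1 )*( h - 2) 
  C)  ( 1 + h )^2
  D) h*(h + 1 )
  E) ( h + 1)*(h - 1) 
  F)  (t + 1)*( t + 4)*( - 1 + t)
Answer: E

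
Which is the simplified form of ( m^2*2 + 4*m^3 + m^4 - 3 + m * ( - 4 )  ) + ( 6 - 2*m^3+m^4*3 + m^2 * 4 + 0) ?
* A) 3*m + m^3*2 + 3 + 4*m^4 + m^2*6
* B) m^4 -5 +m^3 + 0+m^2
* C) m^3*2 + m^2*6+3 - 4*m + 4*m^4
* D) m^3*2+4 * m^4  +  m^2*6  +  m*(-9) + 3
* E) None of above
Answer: C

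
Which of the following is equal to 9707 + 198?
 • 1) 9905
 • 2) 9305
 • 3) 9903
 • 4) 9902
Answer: 1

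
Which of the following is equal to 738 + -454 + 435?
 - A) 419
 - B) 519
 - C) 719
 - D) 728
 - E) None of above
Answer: C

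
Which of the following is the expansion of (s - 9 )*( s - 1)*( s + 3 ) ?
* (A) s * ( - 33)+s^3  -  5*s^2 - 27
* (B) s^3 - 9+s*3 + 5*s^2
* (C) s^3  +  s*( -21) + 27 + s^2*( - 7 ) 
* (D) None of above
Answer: C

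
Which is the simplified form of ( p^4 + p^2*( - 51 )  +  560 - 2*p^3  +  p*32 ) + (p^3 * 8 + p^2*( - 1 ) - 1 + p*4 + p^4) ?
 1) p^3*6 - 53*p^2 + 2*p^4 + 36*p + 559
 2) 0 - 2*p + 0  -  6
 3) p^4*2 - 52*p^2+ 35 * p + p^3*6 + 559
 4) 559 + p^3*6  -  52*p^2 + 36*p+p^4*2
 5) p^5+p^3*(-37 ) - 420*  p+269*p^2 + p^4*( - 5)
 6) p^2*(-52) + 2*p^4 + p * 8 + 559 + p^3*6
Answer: 4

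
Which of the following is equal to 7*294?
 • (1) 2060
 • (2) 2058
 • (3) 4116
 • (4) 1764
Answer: 2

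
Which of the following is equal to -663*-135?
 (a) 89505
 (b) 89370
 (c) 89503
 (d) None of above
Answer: a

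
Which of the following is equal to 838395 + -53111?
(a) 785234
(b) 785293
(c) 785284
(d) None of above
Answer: c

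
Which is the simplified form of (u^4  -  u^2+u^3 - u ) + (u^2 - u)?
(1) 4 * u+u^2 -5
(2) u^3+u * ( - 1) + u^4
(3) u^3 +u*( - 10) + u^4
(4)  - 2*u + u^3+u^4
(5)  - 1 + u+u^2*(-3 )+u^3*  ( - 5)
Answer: 4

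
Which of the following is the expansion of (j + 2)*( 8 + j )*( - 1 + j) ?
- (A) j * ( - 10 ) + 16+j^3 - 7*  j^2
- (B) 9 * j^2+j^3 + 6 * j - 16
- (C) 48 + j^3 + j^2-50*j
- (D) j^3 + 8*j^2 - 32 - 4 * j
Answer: B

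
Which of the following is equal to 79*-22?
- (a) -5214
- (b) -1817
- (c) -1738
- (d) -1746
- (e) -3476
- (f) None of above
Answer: c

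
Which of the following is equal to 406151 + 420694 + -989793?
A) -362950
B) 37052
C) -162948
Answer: C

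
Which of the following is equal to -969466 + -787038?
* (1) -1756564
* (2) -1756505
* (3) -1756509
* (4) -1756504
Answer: 4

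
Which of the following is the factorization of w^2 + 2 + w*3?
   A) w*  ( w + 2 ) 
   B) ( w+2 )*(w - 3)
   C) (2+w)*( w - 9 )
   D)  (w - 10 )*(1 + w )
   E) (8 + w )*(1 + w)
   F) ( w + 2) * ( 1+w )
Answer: F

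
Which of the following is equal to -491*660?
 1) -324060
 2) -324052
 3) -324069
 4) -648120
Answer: 1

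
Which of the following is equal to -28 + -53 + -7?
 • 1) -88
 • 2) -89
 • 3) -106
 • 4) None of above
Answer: 1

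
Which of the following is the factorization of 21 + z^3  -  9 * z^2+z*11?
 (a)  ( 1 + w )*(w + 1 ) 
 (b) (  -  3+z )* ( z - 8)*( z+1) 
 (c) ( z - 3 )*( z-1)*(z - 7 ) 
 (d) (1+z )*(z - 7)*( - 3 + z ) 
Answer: d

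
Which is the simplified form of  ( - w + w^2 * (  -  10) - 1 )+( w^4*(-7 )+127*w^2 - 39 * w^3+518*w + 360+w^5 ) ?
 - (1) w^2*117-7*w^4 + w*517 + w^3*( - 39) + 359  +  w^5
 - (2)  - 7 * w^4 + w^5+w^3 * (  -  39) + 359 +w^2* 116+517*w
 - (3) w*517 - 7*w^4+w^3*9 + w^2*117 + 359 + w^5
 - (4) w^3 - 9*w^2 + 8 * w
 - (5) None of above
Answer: 1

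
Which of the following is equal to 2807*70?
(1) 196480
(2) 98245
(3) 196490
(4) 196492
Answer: 3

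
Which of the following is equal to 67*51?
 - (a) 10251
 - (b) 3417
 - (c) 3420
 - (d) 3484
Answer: b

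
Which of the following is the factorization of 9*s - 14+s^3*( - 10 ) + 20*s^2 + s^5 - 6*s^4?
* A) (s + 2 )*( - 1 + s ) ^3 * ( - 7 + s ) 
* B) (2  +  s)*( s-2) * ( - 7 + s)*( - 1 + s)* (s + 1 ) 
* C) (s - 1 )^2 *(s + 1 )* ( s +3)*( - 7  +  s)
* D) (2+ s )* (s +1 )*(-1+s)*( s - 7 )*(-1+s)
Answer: D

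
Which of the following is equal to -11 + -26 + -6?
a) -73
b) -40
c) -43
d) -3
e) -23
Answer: c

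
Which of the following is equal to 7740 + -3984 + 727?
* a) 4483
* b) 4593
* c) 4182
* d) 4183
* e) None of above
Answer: a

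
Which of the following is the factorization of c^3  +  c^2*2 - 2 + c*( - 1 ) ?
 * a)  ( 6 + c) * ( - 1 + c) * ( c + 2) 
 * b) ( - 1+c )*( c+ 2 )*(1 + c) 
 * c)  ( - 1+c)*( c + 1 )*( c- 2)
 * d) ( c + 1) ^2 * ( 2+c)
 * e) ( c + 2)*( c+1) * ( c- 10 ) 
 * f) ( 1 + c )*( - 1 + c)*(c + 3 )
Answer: b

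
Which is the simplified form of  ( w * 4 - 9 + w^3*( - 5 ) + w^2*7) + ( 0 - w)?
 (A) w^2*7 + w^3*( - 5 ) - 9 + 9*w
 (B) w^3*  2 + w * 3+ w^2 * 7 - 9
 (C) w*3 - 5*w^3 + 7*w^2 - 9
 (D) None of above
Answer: C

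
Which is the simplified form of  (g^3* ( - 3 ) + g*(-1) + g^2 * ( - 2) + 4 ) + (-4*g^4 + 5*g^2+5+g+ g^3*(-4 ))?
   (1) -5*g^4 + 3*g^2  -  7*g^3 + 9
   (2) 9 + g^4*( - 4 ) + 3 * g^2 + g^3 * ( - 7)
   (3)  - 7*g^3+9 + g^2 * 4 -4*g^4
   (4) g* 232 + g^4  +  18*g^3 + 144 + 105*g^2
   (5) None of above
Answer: 2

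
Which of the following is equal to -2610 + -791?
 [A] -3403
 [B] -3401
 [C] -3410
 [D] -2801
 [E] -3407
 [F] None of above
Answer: B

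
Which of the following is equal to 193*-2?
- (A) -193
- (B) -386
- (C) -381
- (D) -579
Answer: B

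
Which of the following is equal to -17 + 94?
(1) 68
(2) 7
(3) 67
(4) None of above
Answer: 4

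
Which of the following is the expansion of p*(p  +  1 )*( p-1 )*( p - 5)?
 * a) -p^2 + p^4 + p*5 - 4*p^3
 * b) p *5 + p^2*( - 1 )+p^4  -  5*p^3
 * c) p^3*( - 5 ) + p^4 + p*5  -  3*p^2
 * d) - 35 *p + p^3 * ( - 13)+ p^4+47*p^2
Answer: b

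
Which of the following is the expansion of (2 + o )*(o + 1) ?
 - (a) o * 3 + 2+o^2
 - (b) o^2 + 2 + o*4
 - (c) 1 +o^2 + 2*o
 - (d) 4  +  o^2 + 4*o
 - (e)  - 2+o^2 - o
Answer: a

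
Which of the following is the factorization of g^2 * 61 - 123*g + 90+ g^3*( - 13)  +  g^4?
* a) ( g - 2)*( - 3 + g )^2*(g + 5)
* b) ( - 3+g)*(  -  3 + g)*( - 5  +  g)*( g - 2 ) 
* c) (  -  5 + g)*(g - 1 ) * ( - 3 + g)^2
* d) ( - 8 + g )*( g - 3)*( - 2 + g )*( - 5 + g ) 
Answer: b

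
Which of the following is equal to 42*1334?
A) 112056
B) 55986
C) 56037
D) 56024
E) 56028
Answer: E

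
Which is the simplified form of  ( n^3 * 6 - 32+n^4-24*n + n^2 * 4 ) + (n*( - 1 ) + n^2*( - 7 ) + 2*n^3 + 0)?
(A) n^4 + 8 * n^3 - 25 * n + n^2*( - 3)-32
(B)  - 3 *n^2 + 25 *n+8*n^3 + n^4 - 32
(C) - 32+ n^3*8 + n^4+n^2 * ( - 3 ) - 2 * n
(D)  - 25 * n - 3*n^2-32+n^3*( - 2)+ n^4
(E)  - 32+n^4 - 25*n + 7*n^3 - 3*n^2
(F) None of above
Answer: A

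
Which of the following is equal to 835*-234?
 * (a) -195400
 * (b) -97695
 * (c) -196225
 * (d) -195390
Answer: d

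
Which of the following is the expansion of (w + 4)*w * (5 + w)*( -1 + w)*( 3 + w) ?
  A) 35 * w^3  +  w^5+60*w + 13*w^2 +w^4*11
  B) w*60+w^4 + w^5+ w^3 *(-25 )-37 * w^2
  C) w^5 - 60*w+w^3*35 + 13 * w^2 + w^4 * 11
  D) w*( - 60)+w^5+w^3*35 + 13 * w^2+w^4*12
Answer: C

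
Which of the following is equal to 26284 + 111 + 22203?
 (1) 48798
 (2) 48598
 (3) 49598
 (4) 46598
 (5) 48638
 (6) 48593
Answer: 2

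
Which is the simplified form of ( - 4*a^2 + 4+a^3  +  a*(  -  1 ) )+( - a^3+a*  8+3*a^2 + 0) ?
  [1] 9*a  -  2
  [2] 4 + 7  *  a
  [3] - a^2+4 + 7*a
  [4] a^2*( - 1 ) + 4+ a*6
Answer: 3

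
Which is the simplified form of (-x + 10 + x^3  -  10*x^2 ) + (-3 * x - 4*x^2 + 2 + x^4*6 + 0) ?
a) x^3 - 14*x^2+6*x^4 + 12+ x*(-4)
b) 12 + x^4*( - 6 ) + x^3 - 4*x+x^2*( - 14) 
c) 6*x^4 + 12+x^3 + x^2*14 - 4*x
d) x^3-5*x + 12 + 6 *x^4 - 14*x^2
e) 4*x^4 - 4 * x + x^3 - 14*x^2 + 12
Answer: a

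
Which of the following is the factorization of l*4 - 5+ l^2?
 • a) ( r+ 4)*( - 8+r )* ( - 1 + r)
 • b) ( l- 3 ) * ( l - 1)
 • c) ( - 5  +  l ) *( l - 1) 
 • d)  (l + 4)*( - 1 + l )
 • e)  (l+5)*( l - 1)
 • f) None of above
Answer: e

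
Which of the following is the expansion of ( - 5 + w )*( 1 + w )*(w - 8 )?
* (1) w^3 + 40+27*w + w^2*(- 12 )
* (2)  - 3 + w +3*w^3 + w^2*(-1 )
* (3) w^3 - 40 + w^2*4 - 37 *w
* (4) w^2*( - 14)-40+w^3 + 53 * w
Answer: 1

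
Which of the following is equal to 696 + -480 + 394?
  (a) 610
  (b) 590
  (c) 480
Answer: a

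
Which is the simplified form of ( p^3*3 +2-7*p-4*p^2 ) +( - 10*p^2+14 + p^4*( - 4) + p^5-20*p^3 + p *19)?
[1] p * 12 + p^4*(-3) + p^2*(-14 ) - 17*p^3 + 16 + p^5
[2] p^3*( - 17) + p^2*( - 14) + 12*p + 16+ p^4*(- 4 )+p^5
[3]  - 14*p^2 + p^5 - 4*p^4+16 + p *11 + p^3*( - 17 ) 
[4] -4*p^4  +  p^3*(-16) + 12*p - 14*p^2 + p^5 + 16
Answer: 2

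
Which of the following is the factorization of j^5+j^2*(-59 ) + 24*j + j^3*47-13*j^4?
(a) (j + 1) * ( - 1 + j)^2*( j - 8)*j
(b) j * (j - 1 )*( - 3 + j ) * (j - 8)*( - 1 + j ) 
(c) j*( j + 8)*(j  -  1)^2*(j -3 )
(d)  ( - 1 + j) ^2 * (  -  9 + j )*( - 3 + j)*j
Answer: b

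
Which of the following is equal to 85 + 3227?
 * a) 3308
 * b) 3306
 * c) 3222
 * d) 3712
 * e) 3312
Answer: e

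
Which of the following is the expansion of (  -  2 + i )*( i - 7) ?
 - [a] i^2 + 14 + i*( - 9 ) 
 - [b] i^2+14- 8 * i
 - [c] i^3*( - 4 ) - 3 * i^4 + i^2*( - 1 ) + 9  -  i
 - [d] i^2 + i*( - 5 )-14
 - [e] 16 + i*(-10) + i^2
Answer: a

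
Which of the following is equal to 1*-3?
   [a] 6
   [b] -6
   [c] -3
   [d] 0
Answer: c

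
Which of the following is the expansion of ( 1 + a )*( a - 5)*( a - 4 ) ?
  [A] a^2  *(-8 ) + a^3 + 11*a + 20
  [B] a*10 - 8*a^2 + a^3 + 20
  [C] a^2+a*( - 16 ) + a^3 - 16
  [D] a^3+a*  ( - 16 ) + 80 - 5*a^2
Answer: A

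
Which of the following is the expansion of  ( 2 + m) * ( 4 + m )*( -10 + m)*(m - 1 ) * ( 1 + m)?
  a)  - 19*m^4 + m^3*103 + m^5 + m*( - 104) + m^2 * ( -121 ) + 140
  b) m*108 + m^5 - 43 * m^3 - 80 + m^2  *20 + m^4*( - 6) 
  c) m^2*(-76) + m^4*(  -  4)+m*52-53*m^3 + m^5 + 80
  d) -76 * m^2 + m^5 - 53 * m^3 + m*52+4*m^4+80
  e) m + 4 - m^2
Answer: c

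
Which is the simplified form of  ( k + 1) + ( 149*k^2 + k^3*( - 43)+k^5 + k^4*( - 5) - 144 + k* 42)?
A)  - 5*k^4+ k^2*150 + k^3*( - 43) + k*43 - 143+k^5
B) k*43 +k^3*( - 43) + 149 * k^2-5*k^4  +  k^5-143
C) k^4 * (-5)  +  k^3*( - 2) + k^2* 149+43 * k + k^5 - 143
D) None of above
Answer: B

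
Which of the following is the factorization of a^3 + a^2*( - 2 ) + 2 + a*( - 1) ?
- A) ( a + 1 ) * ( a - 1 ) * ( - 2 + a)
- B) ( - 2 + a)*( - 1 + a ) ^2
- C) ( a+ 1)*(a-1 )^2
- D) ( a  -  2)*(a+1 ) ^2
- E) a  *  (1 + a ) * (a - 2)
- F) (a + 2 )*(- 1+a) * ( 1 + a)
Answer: A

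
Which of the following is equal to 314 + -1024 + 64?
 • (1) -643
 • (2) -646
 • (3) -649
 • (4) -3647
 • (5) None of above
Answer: 2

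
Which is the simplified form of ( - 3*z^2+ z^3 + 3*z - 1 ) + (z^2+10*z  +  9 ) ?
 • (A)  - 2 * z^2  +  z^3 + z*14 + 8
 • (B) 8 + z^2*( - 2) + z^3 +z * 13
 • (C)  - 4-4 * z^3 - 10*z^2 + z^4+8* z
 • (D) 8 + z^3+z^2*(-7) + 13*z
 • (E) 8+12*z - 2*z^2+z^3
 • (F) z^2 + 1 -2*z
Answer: B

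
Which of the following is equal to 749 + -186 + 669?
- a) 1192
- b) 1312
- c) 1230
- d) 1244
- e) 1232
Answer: e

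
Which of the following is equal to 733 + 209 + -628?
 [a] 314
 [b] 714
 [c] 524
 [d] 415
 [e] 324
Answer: a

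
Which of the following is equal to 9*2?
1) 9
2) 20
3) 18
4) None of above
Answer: 3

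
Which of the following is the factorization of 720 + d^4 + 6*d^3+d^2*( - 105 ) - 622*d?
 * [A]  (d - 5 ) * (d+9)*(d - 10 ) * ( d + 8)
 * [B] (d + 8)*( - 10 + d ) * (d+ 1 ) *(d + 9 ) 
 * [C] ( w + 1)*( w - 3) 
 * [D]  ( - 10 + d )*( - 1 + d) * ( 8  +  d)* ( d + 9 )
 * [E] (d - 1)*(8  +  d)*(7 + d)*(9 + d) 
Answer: D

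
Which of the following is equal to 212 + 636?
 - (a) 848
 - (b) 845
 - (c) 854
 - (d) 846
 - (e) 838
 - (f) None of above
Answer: a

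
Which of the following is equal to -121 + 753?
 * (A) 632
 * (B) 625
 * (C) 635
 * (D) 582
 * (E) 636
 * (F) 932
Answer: A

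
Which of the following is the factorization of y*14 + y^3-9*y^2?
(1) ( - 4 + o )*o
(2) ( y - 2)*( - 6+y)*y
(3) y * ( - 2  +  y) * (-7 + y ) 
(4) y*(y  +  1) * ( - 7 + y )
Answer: 3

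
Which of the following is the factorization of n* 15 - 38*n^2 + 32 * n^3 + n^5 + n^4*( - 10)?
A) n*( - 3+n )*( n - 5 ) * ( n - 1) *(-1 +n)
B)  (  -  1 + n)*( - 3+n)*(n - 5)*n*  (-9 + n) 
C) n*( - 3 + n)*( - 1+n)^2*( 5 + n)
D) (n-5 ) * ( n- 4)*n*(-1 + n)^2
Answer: A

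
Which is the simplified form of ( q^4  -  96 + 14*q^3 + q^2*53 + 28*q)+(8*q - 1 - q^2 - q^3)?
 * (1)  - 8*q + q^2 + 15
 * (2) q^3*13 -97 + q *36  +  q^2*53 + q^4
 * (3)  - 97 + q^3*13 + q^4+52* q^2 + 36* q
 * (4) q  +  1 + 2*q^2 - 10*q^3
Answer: 3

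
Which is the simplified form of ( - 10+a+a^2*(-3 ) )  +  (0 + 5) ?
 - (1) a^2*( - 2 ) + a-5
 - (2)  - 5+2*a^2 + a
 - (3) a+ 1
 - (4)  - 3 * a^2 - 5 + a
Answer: 4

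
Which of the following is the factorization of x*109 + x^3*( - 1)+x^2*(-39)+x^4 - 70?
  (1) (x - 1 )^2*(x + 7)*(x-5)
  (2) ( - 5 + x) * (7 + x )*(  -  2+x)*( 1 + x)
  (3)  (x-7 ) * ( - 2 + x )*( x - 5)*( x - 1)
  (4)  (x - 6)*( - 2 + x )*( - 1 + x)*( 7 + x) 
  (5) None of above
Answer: 5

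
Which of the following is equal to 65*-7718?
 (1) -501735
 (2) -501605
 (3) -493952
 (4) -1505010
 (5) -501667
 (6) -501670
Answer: 6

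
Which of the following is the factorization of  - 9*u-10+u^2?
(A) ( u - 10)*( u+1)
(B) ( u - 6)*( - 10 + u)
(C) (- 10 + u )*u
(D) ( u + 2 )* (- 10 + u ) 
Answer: A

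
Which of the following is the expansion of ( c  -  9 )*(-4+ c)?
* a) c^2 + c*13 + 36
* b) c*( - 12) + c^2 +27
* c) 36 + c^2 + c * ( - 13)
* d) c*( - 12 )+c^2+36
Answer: c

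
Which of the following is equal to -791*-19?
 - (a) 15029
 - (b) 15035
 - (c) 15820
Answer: a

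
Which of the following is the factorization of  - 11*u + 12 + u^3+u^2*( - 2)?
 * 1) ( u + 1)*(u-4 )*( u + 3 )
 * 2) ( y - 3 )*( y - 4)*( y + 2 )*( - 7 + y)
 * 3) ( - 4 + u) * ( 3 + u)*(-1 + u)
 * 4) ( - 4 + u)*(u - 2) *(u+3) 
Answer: 3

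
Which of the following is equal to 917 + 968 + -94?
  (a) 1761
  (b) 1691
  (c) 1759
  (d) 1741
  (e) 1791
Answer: e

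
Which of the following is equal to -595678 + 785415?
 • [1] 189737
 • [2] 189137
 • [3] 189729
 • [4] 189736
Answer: 1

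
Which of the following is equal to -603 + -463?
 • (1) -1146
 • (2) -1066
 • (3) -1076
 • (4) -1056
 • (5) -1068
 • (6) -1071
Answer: 2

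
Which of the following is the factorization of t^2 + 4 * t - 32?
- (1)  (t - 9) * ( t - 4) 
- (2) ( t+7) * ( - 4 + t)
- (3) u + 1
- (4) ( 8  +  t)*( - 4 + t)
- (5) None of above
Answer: 4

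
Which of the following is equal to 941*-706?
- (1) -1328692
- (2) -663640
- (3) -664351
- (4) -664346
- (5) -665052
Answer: 4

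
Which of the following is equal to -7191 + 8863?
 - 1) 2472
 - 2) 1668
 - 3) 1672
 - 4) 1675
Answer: 3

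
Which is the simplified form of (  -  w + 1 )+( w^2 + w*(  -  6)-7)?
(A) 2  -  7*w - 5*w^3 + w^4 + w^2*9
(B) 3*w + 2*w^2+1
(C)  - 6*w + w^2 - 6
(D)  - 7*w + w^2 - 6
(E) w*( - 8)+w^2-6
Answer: D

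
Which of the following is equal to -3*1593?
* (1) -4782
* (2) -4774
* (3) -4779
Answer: 3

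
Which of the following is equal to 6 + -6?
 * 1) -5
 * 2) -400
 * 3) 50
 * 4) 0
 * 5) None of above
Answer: 4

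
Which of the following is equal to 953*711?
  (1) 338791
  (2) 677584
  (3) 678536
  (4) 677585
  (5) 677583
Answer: 5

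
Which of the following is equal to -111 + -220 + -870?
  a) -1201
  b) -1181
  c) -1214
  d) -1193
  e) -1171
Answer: a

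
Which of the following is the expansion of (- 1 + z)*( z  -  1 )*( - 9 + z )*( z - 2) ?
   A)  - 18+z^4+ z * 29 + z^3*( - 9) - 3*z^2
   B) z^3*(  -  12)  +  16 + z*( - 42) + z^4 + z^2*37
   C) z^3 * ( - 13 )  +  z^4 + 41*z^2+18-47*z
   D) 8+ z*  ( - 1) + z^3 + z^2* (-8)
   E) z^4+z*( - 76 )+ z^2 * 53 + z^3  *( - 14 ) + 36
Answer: C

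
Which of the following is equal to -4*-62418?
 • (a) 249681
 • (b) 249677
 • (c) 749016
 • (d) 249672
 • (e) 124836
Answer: d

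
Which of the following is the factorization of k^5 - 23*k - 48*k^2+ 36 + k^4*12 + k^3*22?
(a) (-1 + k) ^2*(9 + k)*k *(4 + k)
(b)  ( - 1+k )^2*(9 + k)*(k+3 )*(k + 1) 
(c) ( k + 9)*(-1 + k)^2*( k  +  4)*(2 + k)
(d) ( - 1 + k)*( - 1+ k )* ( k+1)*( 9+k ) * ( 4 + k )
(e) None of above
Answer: d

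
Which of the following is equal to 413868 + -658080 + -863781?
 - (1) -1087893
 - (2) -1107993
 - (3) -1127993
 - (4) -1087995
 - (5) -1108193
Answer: 2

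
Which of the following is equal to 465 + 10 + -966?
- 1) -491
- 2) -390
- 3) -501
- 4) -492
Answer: 1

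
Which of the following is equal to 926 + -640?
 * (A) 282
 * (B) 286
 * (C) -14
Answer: B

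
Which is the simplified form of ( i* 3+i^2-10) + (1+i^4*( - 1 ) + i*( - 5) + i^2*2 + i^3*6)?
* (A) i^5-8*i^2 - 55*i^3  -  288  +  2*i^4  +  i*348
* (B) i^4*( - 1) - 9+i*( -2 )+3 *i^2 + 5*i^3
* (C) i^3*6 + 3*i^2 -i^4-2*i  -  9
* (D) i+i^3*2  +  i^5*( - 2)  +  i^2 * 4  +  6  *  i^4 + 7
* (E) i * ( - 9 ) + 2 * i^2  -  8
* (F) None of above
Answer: C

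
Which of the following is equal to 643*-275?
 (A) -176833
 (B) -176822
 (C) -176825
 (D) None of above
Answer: C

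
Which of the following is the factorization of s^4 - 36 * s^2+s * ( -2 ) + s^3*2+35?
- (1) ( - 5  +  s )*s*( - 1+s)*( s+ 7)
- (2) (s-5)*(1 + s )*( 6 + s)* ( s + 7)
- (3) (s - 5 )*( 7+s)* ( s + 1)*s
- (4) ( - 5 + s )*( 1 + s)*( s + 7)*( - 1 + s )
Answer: 4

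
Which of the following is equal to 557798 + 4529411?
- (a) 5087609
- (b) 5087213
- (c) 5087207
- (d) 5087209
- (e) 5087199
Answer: d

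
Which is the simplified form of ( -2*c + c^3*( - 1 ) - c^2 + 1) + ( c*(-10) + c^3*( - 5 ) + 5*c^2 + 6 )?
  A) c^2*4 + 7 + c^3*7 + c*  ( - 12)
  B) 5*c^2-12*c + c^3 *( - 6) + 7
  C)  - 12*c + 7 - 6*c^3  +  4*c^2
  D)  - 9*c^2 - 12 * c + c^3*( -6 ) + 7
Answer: C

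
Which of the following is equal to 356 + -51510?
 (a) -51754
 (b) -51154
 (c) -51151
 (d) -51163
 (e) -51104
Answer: b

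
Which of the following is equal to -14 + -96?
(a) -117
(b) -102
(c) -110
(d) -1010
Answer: c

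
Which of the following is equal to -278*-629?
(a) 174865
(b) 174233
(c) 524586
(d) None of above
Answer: d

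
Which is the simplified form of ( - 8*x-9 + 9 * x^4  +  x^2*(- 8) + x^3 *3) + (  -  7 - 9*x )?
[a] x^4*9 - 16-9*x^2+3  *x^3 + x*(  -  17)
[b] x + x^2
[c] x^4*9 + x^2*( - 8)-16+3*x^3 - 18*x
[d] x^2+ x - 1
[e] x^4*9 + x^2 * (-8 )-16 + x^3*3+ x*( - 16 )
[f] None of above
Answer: f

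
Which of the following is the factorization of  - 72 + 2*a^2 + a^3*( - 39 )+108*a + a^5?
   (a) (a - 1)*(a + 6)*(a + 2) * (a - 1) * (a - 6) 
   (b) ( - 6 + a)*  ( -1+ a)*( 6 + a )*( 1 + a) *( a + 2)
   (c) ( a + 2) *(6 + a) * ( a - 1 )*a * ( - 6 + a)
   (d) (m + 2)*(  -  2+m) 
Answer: a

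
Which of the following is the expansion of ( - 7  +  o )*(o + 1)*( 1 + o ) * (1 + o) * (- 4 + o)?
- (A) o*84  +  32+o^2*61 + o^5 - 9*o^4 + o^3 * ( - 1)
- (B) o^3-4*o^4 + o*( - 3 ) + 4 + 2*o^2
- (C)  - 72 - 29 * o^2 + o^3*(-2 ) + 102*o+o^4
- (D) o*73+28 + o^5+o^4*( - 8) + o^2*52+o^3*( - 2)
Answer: D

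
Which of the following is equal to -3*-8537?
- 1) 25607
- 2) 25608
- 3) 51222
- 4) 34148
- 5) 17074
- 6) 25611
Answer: 6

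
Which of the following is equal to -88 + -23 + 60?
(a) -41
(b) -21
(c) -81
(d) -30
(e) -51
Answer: e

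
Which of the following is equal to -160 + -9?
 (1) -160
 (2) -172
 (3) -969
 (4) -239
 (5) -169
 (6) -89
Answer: 5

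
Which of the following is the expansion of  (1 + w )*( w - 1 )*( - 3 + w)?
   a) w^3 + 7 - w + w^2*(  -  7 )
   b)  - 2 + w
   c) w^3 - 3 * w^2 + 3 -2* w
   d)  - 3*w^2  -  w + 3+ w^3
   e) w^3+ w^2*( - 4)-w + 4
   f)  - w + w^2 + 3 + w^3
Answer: d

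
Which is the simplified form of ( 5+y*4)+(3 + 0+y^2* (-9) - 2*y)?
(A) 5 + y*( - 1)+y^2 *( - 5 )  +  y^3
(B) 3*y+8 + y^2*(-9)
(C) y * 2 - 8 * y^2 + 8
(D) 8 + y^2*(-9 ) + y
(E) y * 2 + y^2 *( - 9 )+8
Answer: E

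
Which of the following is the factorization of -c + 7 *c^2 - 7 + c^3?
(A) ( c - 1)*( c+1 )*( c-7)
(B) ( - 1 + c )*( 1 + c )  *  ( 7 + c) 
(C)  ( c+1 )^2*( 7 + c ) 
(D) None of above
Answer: B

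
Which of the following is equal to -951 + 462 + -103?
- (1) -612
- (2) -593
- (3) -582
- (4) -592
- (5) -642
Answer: 4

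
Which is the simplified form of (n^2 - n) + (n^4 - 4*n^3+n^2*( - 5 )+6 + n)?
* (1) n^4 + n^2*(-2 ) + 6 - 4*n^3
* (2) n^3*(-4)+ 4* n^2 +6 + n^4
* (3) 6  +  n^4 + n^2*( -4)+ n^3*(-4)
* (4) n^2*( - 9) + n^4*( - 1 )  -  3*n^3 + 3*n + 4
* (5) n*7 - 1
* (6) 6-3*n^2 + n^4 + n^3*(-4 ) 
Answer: 3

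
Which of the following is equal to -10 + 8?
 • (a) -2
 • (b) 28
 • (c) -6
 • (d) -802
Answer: a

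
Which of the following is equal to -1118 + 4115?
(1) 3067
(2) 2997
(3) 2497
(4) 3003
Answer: 2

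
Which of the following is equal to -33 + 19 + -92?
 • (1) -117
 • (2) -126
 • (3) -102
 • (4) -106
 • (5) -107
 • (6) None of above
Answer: 4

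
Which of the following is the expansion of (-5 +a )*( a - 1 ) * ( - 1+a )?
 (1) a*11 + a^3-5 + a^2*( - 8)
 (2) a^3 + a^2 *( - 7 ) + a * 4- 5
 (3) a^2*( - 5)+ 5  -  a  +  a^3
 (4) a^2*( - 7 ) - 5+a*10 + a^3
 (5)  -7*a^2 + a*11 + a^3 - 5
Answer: 5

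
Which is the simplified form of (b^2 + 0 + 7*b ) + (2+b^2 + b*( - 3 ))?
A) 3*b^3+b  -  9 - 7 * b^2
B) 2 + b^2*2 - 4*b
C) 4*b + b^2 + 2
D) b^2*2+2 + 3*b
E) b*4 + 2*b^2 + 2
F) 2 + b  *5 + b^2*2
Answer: E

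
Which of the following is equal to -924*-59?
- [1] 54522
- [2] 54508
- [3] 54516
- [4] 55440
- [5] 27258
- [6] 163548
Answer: 3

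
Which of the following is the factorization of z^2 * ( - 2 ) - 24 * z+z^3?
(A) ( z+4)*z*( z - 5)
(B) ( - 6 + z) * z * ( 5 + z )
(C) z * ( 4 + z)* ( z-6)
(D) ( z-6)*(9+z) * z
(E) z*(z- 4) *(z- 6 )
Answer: C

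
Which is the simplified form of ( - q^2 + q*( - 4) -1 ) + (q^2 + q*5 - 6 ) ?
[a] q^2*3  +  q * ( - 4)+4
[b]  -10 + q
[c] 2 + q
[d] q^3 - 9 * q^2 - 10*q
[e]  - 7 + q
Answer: e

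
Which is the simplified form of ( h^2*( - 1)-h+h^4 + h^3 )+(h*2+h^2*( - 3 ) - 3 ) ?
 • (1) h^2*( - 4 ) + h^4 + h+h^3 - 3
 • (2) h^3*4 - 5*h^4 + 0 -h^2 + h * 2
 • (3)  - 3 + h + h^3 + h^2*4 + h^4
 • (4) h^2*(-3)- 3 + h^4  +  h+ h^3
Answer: 1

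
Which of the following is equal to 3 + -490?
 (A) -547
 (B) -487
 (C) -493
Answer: B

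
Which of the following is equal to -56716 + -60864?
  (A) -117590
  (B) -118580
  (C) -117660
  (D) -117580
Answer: D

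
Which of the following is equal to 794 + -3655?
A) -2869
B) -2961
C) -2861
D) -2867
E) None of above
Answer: C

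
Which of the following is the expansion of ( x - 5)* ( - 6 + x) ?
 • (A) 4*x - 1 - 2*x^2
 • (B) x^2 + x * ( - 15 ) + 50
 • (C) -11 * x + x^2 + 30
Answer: C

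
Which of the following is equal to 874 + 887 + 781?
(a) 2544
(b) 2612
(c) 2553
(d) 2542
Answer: d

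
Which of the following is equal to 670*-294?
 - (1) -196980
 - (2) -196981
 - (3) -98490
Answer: 1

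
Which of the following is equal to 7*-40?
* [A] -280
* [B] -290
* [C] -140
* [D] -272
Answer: A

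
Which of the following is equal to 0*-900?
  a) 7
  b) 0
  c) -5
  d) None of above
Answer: b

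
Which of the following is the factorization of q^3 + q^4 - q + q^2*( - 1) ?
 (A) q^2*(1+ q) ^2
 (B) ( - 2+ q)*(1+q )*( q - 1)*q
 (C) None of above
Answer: C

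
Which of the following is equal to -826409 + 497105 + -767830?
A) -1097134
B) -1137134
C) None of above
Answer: A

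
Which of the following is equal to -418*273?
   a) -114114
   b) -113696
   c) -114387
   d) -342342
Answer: a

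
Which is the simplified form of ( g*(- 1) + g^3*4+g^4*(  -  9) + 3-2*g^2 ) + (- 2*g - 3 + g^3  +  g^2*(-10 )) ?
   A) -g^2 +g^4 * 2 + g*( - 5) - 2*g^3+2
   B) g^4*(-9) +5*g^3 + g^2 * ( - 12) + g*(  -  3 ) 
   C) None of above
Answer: B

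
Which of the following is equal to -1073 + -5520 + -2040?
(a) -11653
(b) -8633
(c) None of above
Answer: b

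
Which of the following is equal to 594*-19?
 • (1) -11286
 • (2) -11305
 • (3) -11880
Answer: 1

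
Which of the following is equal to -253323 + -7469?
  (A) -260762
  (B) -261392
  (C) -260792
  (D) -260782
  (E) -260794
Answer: C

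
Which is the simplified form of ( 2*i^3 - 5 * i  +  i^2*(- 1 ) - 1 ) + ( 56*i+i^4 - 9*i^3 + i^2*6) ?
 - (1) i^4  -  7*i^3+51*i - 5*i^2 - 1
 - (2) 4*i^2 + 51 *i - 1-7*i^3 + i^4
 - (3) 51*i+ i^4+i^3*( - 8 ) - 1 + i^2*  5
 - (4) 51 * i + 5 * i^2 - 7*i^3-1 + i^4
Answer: 4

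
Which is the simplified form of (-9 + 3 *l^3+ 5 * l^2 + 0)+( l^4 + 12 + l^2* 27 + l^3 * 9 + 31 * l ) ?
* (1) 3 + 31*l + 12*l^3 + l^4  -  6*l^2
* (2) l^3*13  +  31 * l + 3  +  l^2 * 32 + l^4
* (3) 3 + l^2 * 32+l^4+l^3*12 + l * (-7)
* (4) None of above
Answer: 4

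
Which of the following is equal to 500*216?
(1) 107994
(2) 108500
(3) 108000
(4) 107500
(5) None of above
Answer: 3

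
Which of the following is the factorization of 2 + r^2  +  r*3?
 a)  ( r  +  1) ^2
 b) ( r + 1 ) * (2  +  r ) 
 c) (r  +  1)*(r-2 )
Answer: b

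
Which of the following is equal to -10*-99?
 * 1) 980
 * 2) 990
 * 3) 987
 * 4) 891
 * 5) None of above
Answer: 2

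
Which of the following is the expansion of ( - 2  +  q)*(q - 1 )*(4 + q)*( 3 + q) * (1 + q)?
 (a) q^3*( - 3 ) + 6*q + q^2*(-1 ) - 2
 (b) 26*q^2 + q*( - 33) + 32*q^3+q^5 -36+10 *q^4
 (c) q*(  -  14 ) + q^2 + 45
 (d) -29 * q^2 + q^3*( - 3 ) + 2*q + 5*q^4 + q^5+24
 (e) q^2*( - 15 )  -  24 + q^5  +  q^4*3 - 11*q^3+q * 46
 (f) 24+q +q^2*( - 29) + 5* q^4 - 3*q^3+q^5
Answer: d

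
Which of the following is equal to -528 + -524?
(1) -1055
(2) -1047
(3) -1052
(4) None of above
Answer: 3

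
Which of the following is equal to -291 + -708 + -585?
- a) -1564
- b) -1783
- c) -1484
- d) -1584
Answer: d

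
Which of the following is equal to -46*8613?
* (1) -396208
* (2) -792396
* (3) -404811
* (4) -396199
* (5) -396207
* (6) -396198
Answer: 6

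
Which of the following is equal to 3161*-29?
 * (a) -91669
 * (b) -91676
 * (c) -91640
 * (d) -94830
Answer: a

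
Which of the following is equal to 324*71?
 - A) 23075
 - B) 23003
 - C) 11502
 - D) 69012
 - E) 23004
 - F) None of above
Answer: E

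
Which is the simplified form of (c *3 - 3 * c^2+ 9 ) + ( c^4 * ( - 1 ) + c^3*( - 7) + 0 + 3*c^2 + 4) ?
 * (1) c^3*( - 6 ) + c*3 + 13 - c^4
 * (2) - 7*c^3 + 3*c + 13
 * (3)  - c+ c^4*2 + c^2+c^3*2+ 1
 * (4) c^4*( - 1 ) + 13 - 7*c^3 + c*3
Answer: 4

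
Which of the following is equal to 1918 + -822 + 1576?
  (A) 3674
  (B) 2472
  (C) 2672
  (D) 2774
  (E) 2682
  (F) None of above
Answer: C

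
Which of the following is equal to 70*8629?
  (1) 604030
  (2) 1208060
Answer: 1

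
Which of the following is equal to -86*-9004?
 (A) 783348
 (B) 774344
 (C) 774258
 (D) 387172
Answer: B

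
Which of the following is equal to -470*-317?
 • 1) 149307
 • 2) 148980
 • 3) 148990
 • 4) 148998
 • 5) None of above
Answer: 3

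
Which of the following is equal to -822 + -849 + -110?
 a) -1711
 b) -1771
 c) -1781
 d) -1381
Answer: c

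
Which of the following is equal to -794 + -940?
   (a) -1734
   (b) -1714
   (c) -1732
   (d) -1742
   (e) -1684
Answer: a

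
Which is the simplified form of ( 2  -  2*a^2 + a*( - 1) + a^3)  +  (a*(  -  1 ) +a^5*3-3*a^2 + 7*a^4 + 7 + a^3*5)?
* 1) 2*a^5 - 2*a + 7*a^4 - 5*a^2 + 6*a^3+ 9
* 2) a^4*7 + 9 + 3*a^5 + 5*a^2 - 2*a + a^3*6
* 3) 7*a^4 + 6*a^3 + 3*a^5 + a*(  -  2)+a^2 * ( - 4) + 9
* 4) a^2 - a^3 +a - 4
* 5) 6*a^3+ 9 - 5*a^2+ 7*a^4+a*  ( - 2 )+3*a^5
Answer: 5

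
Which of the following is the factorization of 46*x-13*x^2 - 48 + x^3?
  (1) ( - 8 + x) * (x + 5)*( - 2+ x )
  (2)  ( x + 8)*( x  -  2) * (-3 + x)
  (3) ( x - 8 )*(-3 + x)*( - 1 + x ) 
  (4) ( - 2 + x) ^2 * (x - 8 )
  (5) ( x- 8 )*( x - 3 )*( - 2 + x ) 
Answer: 5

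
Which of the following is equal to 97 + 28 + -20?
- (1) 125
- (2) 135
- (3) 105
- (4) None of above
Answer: 3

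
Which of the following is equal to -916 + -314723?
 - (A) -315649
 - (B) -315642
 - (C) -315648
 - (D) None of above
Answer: D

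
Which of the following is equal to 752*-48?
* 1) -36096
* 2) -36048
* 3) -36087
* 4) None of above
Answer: 1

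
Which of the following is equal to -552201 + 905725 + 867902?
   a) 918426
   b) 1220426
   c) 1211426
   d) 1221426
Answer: d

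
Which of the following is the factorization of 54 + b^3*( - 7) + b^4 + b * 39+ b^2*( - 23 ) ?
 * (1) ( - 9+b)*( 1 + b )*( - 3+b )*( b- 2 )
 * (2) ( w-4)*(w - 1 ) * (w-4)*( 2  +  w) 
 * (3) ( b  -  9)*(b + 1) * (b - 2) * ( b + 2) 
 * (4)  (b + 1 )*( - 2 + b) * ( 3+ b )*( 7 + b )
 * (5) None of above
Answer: 5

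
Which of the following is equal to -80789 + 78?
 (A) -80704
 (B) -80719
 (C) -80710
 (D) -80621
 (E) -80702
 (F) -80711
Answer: F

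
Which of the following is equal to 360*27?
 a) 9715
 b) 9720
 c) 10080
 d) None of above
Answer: b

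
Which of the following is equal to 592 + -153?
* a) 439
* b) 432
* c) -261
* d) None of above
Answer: a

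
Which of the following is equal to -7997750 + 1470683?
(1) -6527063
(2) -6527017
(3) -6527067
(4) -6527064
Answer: 3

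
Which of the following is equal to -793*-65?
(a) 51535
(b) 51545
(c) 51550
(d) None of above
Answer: b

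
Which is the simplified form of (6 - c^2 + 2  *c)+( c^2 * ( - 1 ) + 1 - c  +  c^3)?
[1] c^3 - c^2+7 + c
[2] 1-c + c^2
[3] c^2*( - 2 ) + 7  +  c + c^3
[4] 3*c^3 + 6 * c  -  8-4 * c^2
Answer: 3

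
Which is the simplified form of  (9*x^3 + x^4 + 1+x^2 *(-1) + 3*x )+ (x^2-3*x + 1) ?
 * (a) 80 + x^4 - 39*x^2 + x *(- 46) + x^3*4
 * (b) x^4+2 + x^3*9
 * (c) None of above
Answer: b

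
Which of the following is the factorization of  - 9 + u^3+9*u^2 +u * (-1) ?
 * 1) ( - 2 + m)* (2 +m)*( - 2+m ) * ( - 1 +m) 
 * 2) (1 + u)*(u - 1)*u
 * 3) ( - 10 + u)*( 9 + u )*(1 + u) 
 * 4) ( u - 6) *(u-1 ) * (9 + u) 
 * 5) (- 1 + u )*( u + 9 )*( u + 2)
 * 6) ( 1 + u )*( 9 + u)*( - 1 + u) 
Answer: 6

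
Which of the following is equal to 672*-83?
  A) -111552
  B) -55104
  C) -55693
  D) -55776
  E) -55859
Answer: D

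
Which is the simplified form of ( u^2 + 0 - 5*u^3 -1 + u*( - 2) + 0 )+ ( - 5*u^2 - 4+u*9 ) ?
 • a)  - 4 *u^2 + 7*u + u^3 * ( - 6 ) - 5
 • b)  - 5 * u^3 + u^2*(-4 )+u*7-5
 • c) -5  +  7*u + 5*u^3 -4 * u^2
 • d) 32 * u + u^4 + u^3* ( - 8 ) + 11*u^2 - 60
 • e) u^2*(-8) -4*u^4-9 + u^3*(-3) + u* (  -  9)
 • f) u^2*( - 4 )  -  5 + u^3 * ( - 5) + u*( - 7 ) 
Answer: b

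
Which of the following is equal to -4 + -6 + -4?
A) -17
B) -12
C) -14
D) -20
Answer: C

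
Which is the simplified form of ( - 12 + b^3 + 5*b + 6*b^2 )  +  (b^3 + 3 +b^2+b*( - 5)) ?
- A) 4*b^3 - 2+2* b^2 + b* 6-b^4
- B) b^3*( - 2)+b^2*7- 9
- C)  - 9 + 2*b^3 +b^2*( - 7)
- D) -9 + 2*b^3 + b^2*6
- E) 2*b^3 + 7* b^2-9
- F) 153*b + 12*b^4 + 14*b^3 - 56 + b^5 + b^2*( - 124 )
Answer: E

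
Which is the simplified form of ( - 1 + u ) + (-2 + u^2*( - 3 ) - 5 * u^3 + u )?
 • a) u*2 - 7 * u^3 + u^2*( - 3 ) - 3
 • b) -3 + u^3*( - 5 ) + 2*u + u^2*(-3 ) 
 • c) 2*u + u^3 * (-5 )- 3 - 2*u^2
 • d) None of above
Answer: b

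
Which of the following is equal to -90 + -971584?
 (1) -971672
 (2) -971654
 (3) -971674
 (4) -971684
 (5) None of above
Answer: 3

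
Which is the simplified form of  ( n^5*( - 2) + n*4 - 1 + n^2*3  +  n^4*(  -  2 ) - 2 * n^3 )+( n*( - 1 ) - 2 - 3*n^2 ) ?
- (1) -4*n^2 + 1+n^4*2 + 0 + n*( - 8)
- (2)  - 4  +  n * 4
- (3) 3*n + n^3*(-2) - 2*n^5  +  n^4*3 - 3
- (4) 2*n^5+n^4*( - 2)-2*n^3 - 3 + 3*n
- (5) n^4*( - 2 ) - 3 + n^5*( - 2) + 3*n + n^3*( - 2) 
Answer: 5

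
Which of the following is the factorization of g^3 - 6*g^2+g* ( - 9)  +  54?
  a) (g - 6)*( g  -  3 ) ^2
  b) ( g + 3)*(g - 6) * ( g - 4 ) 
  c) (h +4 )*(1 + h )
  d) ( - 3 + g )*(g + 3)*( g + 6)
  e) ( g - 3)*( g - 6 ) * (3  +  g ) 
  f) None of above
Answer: e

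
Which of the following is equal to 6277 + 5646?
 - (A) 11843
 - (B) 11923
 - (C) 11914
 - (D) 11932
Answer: B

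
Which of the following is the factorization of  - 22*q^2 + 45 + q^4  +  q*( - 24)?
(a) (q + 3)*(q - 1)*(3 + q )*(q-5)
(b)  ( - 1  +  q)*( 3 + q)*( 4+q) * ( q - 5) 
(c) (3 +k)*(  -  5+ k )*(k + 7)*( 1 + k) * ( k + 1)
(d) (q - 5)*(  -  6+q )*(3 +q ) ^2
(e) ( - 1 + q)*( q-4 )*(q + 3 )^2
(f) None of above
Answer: a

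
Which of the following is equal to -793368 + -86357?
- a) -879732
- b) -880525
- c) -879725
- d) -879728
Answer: c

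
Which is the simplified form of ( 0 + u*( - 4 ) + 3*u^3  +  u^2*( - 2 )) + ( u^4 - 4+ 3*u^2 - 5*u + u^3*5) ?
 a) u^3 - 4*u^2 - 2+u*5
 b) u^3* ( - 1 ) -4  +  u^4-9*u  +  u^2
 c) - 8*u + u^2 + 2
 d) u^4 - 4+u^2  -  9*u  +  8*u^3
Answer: d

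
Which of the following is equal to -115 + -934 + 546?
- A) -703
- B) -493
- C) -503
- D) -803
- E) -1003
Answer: C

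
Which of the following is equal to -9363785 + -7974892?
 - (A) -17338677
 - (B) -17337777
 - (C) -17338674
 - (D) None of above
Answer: A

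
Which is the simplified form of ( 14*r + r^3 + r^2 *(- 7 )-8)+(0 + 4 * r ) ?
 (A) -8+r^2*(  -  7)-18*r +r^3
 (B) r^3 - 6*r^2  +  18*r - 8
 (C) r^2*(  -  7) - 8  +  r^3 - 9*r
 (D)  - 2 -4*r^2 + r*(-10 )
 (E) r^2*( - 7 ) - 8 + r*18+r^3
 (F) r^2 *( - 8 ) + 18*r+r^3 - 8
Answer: E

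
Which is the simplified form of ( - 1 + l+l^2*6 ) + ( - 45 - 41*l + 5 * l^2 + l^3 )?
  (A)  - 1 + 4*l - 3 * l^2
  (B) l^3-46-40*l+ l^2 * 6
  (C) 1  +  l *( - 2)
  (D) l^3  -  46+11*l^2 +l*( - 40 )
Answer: D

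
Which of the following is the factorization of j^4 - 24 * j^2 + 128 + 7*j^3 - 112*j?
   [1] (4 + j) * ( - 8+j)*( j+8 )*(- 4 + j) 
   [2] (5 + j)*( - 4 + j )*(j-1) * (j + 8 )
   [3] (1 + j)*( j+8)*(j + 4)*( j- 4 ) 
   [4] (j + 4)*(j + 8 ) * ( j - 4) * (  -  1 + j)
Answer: 4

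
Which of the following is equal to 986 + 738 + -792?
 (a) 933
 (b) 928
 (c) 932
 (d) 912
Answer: c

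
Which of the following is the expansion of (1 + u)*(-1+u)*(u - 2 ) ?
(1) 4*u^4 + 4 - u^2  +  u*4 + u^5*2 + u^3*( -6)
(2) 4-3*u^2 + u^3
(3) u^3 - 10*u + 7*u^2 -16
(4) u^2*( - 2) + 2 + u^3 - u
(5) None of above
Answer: 4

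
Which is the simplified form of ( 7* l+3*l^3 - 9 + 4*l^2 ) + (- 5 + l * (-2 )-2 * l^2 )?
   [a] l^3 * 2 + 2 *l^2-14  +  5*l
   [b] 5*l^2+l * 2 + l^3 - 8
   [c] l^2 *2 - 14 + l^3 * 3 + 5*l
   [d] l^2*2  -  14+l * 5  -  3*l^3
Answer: c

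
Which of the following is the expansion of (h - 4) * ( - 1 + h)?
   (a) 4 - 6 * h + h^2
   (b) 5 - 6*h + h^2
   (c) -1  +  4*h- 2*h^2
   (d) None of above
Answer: d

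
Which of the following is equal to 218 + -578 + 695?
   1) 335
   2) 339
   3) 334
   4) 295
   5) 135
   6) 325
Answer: 1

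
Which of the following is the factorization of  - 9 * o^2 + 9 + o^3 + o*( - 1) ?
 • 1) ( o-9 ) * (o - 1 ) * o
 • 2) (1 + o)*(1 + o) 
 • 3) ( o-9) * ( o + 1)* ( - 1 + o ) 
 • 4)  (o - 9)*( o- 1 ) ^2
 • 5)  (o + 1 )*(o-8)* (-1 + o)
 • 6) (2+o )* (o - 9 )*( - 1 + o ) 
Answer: 3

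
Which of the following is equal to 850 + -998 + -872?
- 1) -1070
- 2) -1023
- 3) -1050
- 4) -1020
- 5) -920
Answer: 4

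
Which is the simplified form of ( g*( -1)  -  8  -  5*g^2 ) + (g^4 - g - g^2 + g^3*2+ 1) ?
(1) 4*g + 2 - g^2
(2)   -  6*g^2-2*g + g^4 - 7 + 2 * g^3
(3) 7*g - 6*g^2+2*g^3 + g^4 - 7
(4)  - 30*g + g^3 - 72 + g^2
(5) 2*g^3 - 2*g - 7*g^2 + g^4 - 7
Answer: 2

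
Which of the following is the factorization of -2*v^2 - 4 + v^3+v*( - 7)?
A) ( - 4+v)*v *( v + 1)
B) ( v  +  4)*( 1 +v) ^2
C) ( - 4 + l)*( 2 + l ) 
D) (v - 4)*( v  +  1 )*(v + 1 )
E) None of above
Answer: D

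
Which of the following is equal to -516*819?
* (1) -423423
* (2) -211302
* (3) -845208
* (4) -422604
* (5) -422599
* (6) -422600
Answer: 4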